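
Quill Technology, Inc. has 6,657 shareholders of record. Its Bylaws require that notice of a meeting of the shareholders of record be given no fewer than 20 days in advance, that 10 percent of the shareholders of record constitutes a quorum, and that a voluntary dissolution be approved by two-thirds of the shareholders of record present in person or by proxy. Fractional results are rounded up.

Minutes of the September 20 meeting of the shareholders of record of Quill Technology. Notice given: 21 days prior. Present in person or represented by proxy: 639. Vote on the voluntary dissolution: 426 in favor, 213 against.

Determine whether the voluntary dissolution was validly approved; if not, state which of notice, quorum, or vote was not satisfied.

Notice: 21 days given; 20 required. Satisfied.
Quorum: 10% of 6,657 = 665.70, rounded up to 666; 639 present. Not satisfied.
Vote: requires two-thirds of those present (639); 2/3 of 639 = 426, so 426 needed; 426 in favor. Satisfied.

Invalid — quorum requirement not satisfied.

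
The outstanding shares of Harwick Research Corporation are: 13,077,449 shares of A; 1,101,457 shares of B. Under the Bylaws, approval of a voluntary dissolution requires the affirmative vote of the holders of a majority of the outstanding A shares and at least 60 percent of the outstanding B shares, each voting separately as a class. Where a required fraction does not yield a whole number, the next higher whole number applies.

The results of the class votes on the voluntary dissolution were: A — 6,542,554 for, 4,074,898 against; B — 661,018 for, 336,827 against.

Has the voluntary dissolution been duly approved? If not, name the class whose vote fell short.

A: a majority of 13077449 is 6538725; 6,538,725 required, 6,542,554 in favor — approved.
B: 3/5 of 1101457 = 660874.20, rounded up to 660875; 660,875 required, 661,018 in favor — approved.

Approved — every class gave the required vote.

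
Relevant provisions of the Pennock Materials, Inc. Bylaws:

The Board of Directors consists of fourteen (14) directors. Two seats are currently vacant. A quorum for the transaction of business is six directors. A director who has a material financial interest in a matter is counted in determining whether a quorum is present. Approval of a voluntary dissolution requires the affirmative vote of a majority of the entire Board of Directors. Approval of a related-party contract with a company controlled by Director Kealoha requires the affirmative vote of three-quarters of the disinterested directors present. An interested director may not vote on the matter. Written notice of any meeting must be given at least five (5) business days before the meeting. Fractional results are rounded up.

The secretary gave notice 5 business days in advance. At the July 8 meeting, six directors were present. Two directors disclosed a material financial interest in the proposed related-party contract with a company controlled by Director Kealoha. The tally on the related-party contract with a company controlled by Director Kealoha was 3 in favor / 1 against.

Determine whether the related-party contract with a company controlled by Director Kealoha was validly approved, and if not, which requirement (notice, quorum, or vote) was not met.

Notice: 5 business days given; 5 required (5 ≥ 5). Satisfied.
Quorum: 6 present (interested directors count toward quorum); quorum is 6. Satisfied.
Vote: the related-party contract with a company controlled by Director Kealoha requires three-fourths of the disinterested directors present (6 − 2 = 4). 3/4 of 4 = 3, so 3 affirmative votes are needed; 3 voted in favor. Satisfied.

Valid — all requirements satisfied.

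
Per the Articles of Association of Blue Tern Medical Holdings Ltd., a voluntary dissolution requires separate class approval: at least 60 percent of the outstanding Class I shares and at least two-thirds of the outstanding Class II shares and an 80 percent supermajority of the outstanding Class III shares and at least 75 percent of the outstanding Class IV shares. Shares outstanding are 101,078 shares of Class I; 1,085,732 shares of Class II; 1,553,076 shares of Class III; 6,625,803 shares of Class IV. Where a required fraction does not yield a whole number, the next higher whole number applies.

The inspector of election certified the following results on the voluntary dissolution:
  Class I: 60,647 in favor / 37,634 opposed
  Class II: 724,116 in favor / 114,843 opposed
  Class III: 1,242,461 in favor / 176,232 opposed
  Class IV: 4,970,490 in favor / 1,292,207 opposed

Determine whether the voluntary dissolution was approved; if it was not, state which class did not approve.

Class I: 3/5 of 101078 = 60646.80, rounded up to 60647; 60,647 required, 60,647 in favor — approved.
Class II: 2/3 of 1085732 = 723821.33, rounded up to 723822; 723,822 required, 724,116 in favor — approved.
Class III: 4/5 of 1553076 = 1242460.80, rounded up to 1242461; 1,242,461 required, 1,242,461 in favor — approved.
Class IV: 3/4 of 6625803 = 4969352.25, rounded up to 4969353; 4,969,353 required, 4,970,490 in favor — approved.

Approved — every class gave the required vote.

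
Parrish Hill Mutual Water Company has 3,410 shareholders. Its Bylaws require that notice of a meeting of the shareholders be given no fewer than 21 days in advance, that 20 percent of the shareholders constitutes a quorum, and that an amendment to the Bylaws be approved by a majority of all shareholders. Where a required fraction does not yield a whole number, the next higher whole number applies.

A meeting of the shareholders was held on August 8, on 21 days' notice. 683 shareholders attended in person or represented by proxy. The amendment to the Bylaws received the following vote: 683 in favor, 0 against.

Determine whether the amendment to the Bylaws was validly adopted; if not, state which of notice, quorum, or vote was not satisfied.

Notice: 21 days given; 21 required. Satisfied.
Quorum: 20% of 3,410 = 682; 683 present. Satisfied.
Vote: requires a majority of all shareholders (3,410); a majority of 3410 is 1706, so 1,706 needed; 683 in favor. Not satisfied.

Invalid — vote requirement not satisfied.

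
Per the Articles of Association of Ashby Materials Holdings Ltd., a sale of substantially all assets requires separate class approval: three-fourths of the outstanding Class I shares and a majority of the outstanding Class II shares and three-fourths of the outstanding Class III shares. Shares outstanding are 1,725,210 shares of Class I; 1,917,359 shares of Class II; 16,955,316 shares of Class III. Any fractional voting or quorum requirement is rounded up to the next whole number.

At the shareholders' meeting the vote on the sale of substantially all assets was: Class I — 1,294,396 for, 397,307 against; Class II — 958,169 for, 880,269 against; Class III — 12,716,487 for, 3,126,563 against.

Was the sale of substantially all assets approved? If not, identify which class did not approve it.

Class I: 3/4 of 1725210 = 1293907.50, rounded up to 1293908; 1,293,908 required, 1,294,396 in favor — approved.
Class II: a majority of 1917359 is 958680; 958,680 required, 958,169 in favor — not approved.
Class III: 3/4 of 16955316 = 12716487; 12,716,487 required, 12,716,487 in favor — approved.

Not approved — the Class II shares did not give the required vote.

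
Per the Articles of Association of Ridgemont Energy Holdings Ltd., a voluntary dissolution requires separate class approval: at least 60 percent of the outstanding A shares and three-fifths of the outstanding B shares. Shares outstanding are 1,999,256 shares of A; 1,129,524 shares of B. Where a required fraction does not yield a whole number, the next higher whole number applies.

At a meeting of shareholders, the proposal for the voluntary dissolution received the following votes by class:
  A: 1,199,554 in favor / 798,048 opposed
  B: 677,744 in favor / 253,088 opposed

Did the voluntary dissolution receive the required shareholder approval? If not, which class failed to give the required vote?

Approved — every class gave the required vote.

A: 3/5 of 1999256 = 1199553.60, rounded up to 1199554; 1,199,554 required, 1,199,554 in favor — approved.
B: 3/5 of 1129524 = 677714.40, rounded up to 677715; 677,715 required, 677,744 in favor — approved.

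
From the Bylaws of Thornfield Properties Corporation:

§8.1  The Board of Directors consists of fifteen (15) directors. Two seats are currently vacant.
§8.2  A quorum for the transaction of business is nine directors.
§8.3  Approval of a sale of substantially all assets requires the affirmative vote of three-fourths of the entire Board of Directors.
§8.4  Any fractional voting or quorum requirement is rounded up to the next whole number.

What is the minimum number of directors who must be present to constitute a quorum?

The quorum is fixed at 9.

9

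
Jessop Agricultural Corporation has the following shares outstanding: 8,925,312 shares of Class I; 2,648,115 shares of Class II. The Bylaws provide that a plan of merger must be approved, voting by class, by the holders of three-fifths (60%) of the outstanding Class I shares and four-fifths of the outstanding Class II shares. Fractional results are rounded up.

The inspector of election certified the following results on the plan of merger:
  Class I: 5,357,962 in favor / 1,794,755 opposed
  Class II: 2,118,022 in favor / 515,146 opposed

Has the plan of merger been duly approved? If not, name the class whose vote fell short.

Class I: 3/5 of 8925312 = 5355187.20, rounded up to 5355188; 5,355,188 required, 5,357,962 in favor — approved.
Class II: 4/5 of 2648115 = 2118492; 2,118,492 required, 2,118,022 in favor — not approved.

Not approved — the Class II shares did not give the required vote.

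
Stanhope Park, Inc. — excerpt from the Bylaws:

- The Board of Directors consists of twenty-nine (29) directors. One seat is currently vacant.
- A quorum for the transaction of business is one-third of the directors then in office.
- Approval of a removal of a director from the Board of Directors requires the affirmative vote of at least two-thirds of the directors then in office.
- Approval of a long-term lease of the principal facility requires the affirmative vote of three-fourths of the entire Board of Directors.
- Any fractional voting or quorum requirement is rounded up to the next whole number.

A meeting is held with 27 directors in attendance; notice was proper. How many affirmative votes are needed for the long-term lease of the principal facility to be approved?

22

The long-term lease of the principal facility requires three-fourths of the entire Board of Directors (29).
3/4 of 29 = 21.75, rounded up to 22.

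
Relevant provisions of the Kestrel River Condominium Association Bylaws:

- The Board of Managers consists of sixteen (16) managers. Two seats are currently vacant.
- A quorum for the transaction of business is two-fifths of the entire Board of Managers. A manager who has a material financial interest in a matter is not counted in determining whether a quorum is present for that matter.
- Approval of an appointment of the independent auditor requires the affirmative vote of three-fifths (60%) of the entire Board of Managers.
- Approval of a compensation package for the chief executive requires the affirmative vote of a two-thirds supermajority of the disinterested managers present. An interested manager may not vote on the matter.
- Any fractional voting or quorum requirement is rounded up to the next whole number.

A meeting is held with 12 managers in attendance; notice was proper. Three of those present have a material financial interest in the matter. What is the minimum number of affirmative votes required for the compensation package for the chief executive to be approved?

The compensation package for the chief executive requires two-thirds of the disinterested managers present (12 − 3 = 9).
2/3 of 9 = 6.

6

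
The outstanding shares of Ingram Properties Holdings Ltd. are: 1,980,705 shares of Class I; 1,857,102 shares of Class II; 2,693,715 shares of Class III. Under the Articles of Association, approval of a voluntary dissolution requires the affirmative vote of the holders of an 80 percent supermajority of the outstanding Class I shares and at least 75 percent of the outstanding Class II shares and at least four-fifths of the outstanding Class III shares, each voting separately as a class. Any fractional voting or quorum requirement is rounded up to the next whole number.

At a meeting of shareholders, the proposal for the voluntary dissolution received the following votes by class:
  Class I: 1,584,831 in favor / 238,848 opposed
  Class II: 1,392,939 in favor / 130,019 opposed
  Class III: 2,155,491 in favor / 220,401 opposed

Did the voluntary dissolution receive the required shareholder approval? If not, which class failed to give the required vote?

Class I: 4/5 of 1980705 = 1584564; 1,584,564 required, 1,584,831 in favor — approved.
Class II: 3/4 of 1857102 = 1392826.50, rounded up to 1392827; 1,392,827 required, 1,392,939 in favor — approved.
Class III: 4/5 of 2693715 = 2154972; 2,154,972 required, 2,155,491 in favor — approved.

Approved — every class gave the required vote.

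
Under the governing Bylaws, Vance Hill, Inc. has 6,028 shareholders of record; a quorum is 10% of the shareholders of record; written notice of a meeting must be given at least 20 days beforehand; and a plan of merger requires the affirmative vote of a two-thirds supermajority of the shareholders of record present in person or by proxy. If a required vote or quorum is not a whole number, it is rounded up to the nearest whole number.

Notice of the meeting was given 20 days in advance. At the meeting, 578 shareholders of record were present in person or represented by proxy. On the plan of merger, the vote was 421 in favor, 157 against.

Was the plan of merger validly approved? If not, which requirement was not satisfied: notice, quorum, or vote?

Notice: 20 days given; 20 required. Satisfied.
Quorum: 10% of 6,028 = 602.80, rounded up to 603; 578 present. Not satisfied.
Vote: requires two-thirds of those present (578); 2/3 of 578 = 385.33, rounded up to 386, so 386 needed; 421 in favor. Satisfied.

Invalid — quorum requirement not satisfied.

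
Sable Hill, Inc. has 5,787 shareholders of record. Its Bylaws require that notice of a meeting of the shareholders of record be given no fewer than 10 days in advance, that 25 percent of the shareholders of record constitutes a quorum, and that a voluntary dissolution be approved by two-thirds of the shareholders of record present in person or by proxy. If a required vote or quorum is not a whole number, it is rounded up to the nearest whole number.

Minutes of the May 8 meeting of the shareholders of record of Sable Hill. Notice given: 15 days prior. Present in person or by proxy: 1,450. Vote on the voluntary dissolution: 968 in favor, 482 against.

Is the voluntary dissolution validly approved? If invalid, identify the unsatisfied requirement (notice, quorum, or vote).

Notice: 15 days given; 10 required. Satisfied.
Quorum: 25% of 5,787 = 1,446.75, rounded up to 1,447; 1,450 present. Satisfied.
Vote: requires two-thirds of those present (1,450); 2/3 of 1450 = 966.67, rounded up to 967, so 967 needed; 968 in favor. Satisfied.

Valid — all requirements satisfied.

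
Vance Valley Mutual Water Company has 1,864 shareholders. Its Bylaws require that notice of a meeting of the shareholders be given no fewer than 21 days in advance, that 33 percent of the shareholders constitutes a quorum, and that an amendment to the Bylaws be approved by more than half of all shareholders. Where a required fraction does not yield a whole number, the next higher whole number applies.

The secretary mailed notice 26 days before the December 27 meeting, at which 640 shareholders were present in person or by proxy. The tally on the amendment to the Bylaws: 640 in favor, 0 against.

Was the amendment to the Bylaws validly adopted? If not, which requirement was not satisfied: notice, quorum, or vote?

Notice: 26 days given; 21 required. Satisfied.
Quorum: 33% of 1,864 = 615.12, rounded up to 616; 640 present. Satisfied.
Vote: requires a majority of all shareholders (1,864); a majority of 1864 is 933, so 933 needed; 640 in favor. Not satisfied.

Invalid — vote requirement not satisfied.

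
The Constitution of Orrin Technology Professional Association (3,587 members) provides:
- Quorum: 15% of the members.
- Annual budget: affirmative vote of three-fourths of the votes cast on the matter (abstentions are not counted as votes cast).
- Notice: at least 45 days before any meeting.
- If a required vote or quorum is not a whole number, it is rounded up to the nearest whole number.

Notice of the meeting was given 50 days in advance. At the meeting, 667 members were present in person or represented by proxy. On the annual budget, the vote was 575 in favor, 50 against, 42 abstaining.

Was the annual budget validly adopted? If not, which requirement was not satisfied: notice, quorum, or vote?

Notice: 50 days given; 45 required. Satisfied.
Quorum: 15% of 3,587 = 538.05, rounded up to 539; 667 present. Satisfied.
Vote: requires three-fourths of the votes cast (667 − 42 abstaining = 625); 3/4 of 625 = 468.75, rounded up to 469, so 469 needed; 575 in favor. Satisfied.

Valid — all requirements satisfied.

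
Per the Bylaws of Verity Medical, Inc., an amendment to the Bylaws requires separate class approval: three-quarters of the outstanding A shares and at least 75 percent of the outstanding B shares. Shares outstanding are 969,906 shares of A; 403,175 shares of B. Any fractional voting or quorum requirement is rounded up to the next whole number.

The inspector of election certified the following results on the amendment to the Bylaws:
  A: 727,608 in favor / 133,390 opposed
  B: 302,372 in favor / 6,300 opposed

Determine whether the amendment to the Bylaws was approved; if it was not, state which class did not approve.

Not approved — the B shares did not give the required vote.

A: 3/4 of 969906 = 727429.50, rounded up to 727430; 727,430 required, 727,608 in favor — approved.
B: 3/4 of 403175 = 302381.25, rounded up to 302382; 302,382 required, 302,372 in favor — not approved.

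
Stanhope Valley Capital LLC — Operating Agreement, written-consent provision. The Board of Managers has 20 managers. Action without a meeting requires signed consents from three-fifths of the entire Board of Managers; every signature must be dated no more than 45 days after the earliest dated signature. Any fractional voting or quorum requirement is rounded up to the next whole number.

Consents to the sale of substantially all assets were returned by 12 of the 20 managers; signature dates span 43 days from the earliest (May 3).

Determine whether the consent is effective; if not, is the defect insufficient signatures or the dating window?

Effective — both the signature and dating-window requirements are satisfied.

Signatures required: three-fifths of 20 — 3/5 of 20 = 12, so 12 needed; 12 signed. Sufficient.
Dating window: the latest signature is 43 days after the earliest; the limit is 45 days. Within the window.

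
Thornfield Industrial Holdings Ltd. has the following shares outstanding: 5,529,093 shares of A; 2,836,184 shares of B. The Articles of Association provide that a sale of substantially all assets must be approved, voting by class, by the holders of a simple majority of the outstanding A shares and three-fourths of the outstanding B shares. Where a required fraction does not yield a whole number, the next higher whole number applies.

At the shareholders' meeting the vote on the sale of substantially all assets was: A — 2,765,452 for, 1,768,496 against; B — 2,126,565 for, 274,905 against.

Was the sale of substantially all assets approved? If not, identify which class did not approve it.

A: a majority of 5529093 is 2764547; 2,764,547 required, 2,765,452 in favor — approved.
B: 3/4 of 2836184 = 2127138; 2,127,138 required, 2,126,565 in favor — not approved.

Not approved — the B shares did not give the required vote.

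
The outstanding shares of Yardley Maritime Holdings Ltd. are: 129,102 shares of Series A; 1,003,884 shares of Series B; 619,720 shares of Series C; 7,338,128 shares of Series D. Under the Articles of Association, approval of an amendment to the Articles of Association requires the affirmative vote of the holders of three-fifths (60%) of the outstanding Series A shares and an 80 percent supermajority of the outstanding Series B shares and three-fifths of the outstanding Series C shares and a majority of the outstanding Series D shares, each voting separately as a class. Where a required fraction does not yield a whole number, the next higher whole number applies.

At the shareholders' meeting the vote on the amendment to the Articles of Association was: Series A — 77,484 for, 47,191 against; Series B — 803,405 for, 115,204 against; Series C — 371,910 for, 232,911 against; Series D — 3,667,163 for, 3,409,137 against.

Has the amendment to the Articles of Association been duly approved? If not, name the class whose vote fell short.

Not approved — the Series D shares did not give the required vote.

Series A: 3/5 of 129102 = 77461.20, rounded up to 77462; 77,462 required, 77,484 in favor — approved.
Series B: 4/5 of 1003884 = 803107.20, rounded up to 803108; 803,108 required, 803,405 in favor — approved.
Series C: 3/5 of 619720 = 371832; 371,832 required, 371,910 in favor — approved.
Series D: a majority of 7338128 is 3669065; 3,669,065 required, 3,667,163 in favor — not approved.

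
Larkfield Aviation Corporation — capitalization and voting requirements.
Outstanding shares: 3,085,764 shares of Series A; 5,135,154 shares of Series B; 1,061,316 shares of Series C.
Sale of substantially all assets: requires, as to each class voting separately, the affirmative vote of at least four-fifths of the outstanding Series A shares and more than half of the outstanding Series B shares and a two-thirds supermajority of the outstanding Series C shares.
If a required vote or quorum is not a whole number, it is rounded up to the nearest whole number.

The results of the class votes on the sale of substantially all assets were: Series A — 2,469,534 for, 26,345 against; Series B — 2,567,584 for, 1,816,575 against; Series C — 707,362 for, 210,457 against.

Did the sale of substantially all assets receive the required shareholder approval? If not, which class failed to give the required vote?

Not approved — the Series C shares did not give the required vote.

Series A: 4/5 of 3085764 = 2468611.20, rounded up to 2468612; 2,468,612 required, 2,469,534 in favor — approved.
Series B: a majority of 5135154 is 2567578; 2,567,578 required, 2,567,584 in favor — approved.
Series C: 2/3 of 1061316 = 707544; 707,544 required, 707,362 in favor — not approved.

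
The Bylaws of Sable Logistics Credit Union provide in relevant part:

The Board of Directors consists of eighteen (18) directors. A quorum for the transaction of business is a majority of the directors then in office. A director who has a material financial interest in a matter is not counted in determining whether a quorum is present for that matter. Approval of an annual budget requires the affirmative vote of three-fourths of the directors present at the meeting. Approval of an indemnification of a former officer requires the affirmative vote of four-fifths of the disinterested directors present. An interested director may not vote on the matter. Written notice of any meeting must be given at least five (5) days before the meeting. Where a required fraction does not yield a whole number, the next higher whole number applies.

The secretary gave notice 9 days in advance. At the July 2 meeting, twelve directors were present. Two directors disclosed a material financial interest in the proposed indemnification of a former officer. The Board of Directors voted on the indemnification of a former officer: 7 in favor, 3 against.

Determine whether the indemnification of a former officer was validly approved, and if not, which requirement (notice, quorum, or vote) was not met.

Notice: 9 days given; 5 required (9 ≥ 5). Satisfied.
Quorum: 12 present, but the 2 interested directors do not count, leaving 10. Quorum is 10. Satisfied.
Vote: the indemnification of a former officer requires four-fifths of the disinterested directors present (12 − 2 = 10). 4/5 of 10 = 8, so 8 affirmative votes are needed; 7 voted in favor. Not satisfied.

Invalid — vote requirement not satisfied.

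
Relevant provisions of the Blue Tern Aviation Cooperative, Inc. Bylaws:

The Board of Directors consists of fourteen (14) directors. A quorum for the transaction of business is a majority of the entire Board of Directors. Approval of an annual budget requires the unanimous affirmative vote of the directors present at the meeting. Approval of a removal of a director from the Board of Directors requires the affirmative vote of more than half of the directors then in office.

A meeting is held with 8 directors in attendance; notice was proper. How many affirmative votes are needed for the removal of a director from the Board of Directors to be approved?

The removal of a director from the Board of Directors requires a majority of the directors then in office (14).
A majority of 14 is 8.

8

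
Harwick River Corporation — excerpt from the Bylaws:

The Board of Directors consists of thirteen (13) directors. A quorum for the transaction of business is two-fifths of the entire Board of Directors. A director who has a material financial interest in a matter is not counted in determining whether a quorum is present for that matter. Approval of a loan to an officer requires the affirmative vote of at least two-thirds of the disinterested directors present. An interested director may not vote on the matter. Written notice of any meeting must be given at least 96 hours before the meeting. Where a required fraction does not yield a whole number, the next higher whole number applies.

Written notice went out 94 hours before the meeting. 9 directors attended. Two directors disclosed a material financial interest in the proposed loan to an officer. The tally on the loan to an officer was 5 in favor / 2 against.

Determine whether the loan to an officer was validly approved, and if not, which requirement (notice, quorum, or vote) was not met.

Notice: 94 hours given; 96 required (94 < 96). Not satisfied.
Quorum: 9 present, but the 2 interested directors do not count, leaving 7. Quorum is 6. Satisfied.
Vote: the loan to an officer requires two-thirds of the disinterested directors present (9 − 2 = 7). 2/3 of 7 = 4.67, rounded up to 5, so 5 affirmative votes are needed; 5 voted in favor. Satisfied.

Invalid — notice requirement not satisfied.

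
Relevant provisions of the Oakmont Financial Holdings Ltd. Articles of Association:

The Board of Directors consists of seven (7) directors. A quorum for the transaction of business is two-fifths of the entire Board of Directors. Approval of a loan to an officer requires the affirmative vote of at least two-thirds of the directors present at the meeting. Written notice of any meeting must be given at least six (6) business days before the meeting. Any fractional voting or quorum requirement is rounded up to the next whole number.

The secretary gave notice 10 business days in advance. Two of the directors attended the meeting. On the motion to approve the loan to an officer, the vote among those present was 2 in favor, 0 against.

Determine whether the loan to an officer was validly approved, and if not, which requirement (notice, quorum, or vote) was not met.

Invalid — quorum requirement not satisfied.

Notice: 10 business days given; 6 required (10 ≥ 6). Satisfied.
Quorum: 2 present; quorum is 3. Not satisfied.
Vote: the loan to an officer requires two-thirds of the directors present (2). 2/3 of 2 = 1.33, rounded up to 2, so 2 affirmative votes are needed; 2 voted in favor. Satisfied. (Moot — without a quorum no business can be validly transacted.)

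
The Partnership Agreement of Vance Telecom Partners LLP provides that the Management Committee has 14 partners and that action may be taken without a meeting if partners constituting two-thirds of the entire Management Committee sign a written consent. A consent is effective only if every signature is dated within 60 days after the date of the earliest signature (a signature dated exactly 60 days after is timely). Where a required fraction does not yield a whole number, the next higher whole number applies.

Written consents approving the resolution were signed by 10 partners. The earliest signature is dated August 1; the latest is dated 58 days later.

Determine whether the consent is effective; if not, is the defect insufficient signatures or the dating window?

Effective — both the signature and dating-window requirements are satisfied.

Signatures required: two-thirds of 14 — 2/3 of 14 = 9.33, rounded up to 10, so 10 needed; 10 signed. Sufficient.
Dating window: the latest signature is 58 days after the earliest; the limit is 60 days. Within the window.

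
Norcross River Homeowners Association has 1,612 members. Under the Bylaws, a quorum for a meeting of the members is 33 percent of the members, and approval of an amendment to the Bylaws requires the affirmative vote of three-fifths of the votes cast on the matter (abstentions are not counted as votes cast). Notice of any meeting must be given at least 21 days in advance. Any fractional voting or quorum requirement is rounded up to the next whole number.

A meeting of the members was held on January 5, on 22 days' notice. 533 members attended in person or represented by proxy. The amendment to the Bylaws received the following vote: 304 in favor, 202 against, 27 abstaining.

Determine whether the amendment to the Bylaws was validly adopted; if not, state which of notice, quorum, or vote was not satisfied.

Valid — all requirements satisfied.

Notice: 22 days given; 21 required. Satisfied.
Quorum: 33% of 1,612 = 531.96, rounded up to 532; 533 present. Satisfied.
Vote: requires three-fifths of the votes cast (533 − 27 abstaining = 506); 3/5 of 506 = 303.60, rounded up to 304, so 304 needed; 304 in favor. Satisfied.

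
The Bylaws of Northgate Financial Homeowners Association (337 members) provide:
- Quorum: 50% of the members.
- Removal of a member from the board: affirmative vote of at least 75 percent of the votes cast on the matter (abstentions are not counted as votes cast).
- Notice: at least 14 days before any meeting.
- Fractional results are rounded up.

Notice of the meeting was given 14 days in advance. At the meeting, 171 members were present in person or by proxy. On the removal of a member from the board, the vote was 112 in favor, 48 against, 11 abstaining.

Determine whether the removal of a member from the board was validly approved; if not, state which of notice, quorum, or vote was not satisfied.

Notice: 14 days given; 14 required. Satisfied.
Quorum: 50% of 337 = 168.50, rounded up to 169; 171 present. Satisfied.
Vote: requires three-fourths of the votes cast (171 − 11 abstaining = 160); 3/4 of 160 = 120, so 120 needed; 112 in favor. Not satisfied.

Invalid — vote requirement not satisfied.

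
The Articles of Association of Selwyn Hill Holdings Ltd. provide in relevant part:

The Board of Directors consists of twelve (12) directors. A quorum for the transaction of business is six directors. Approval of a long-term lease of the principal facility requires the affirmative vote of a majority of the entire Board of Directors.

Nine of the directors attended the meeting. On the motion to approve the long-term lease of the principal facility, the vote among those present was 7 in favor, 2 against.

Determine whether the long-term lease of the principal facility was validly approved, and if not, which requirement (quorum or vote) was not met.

Valid — all requirements satisfied.

Quorum: 9 present; quorum is 6. Satisfied.
Vote: the long-term lease of the principal facility requires a majority of the entire Board of Directors (12). A majority of 12 is 7, so 7 affirmative votes are needed; 7 voted in favor. Satisfied.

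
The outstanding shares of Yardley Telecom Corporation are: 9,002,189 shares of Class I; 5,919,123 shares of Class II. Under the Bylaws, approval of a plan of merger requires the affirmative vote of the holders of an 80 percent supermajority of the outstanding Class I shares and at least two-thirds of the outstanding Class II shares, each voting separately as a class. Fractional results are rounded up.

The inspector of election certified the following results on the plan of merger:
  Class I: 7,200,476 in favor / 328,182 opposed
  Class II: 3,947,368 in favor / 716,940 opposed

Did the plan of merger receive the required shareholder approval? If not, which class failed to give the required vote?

Not approved — the Class I shares did not give the required vote.

Class I: 4/5 of 9002189 = 7201751.20, rounded up to 7201752; 7,201,752 required, 7,200,476 in favor — not approved.
Class II: 2/3 of 5919123 = 3946082; 3,946,082 required, 3,947,368 in favor — approved.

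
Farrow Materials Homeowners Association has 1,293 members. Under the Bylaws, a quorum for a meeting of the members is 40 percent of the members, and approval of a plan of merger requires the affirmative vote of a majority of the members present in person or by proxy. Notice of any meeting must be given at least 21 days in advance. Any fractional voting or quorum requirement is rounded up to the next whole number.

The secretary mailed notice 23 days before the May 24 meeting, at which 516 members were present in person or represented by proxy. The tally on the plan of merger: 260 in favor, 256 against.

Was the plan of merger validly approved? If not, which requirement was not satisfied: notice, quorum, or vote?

Notice: 23 days given; 21 required. Satisfied.
Quorum: 40% of 1,293 = 517.20, rounded up to 518; 516 present. Not satisfied.
Vote: requires a majority of those present (516); a majority of 516 is 259, so 259 needed; 260 in favor. Satisfied.

Invalid — quorum requirement not satisfied.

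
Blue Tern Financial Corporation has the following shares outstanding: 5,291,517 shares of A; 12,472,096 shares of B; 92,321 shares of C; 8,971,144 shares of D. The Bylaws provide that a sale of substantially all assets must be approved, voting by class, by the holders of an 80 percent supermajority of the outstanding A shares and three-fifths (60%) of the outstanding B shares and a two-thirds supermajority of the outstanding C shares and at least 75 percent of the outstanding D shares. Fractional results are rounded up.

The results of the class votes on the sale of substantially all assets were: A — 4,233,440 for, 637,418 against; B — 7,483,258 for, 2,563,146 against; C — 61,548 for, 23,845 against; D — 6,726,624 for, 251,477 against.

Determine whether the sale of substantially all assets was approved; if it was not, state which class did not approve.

Not approved — the D shares did not give the required vote.

A: 4/5 of 5291517 = 4233213.60, rounded up to 4233214; 4,233,214 required, 4,233,440 in favor — approved.
B: 3/5 of 12472096 = 7483257.60, rounded up to 7483258; 7,483,258 required, 7,483,258 in favor — approved.
C: 2/3 of 92321 = 61547.33, rounded up to 61548; 61,548 required, 61,548 in favor — approved.
D: 3/4 of 8971144 = 6728358; 6,728,358 required, 6,726,624 in favor — not approved.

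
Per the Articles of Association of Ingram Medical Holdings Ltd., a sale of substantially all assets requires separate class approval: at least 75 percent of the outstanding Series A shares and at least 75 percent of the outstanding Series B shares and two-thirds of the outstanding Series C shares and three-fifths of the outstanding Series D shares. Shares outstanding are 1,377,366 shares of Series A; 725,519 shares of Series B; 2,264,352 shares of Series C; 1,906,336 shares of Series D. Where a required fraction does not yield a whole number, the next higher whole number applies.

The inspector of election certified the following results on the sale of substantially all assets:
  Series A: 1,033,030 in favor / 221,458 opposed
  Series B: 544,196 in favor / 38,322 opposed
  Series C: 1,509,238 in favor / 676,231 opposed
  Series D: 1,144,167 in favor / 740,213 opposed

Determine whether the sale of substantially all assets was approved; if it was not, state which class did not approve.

Not approved — the Series C shares did not give the required vote.

Series A: 3/4 of 1377366 = 1033024.50, rounded up to 1033025; 1,033,025 required, 1,033,030 in favor — approved.
Series B: 3/4 of 725519 = 544139.25, rounded up to 544140; 544,140 required, 544,196 in favor — approved.
Series C: 2/3 of 2264352 = 1509568; 1,509,568 required, 1,509,238 in favor — not approved.
Series D: 3/5 of 1906336 = 1143801.60, rounded up to 1143802; 1,143,802 required, 1,144,167 in favor — approved.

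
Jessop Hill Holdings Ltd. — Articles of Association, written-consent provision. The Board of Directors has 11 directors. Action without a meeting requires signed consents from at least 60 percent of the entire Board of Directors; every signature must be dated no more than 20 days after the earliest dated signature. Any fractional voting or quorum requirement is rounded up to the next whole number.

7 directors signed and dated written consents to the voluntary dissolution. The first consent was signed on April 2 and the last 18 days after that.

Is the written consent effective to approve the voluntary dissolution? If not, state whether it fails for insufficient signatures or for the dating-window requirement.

Effective — both the signature and dating-window requirements are satisfied.

Signatures required: at least 60 percent of 11 — 3/5 of 11 = 6.60, rounded up to 7, so 7 needed; 7 signed. Sufficient.
Dating window: the latest signature is 18 days after the earliest; the limit is 20 days. Within the window.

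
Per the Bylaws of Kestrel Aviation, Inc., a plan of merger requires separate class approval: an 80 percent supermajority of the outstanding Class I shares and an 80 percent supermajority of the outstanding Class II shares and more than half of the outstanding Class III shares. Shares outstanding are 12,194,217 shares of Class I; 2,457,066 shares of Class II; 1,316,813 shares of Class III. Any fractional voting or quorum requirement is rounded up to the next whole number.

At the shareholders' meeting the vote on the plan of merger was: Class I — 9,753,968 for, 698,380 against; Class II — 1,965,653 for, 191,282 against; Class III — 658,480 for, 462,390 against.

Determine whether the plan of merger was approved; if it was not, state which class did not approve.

Not approved — the Class I shares did not give the required vote.

Class I: 4/5 of 12194217 = 9755373.60, rounded up to 9755374; 9,755,374 required, 9,753,968 in favor — not approved.
Class II: 4/5 of 2457066 = 1965652.80, rounded up to 1965653; 1,965,653 required, 1,965,653 in favor — approved.
Class III: a majority of 1316813 is 658407; 658,407 required, 658,480 in favor — approved.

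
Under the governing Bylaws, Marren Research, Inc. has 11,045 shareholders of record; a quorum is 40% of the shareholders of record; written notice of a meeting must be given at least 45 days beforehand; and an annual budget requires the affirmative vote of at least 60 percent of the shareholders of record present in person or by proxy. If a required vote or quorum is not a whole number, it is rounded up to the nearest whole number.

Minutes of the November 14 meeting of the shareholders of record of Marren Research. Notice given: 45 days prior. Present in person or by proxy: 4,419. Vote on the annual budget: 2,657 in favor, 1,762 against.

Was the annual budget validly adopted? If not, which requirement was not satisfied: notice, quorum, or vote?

Notice: 45 days given; 45 required. Satisfied.
Quorum: 40% of 11,045 = 4,418; 4,419 present. Satisfied.
Vote: requires three-fifths of those present (4,419); 3/5 of 4419 = 2651.40, rounded up to 2652, so 2,652 needed; 2,657 in favor. Satisfied.

Valid — all requirements satisfied.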